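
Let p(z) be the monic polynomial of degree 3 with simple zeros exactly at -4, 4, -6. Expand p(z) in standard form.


The polynomial is p(z) = ∏_{α ∈ S} (z − α), where S = {-4, 4, -6}.
Expanding the product yields: p(z) = z^3 + 6·z^2 -16·z -96.
The resulting polynomial has degree 3 and real coefficients as required.

p(z) = z^3 + 6·z^2 -16·z -96.


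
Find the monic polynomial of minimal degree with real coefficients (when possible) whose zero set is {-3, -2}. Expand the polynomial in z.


The polynomial is p(z) = ∏_{α ∈ S} (z − α), where S = {-3, -2}.
Expanding the product yields: p(z) = z^2 + 5·z + 6.
The resulting polynomial has degree 2 and real coefficients as required.

p(z) = z^2 + 5·z + 6.


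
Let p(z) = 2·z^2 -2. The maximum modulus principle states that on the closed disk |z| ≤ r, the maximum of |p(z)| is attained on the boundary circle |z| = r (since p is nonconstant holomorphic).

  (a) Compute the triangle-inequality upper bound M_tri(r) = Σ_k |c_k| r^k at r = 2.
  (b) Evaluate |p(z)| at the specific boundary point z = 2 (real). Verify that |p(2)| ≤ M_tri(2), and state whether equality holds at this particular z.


Coefficients: c_0 = -2, c_1 = 0, c_2 = 2. Radius r = 2.
Part (a). Triangle bound: M_tri(r) = Σ_k |c_k| r^k
  = |-2|·2^0 + |0|·2^1 + |2|·2^2
  = 2 + 0 + 8 = 10.
This bounds M(r) := max_{|z|=r} |p(z)| from above; equality holds iff all terms c_k z^k can be made to align in phase at a single z on |z|=r.
Part (b). At z = 2 (real, on the circle |z| = r):
  p(2) = (-2)·2^0 + (0)·2^1 + (2)·2^2 = 6.
  |p(2)| = 6.
Check: |p(2)| = 6 ≤ 10 = M_tri(2). ✓ Equality does not hold at z = 2 (the coefficients have mixed signs, so the terms do not all align in phase there).

M_tri(2) = 10; |p(2)| = 6; equality at z=2: no.


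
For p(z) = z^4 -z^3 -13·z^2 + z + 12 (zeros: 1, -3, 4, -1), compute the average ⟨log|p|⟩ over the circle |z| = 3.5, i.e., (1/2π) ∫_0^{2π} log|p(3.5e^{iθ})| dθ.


Zeros: -3, -1, 1, 4; r = 3.5.
Inside |z| < r: -3, -1, 1. Outside (|z| ≥ r): 4.
p(0) = 12, so log|p(0)| = log(12) = 2.4849.
Apply Jensen: I(r) = log|p(0)| + Σ_k log(r/|z_k|), summed over zeros inside |z| < r.
  log(r/|z_k|) for z_k = 1: log(3.5/1) = 1.2528
  log(r/|z_k|) for z_k = -3: log(3.5/3) = 0.1542
  log(r/|z_k|) for z_k = -1: log(3.5/1) = 1.2528
  Outside zeros (4) contribute nothing to the Jensen sum.
Sum over inside zeros: 2.6597.
I(r) = log|p(0)| + (inside sum) = 2.4849 + 2.6597 = 5.1446.
Note: since some zeros are outside |z| ≤ r, the simplified n·log(r) form does NOT apply — only the inside zeros contribute.

I(r) ≈ 5.1446.


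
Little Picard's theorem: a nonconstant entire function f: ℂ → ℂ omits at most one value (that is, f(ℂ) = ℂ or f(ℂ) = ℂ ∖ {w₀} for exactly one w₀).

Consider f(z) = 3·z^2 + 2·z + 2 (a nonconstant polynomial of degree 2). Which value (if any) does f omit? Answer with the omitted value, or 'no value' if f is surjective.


Little Picard bounds the complement of f(ℂ) to at most one point.
For every w ∈ ℂ, the equation p(z) − w = 0 is a nonconstant polynomial in z and hence has at least one root by the fundamental theorem of algebra. So p is surjective onto ℂ, omitting no value.

Omitted value: no value.


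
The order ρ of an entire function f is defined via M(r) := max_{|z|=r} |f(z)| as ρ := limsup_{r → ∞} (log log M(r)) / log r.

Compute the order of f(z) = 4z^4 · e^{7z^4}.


M(r) = max_{|z|=r} |4|·|z|^4·|e^{7z^4}| = 4·r^4 · e^{7r^4} (the factors attain their maxima compatibly on |z|=r). Then log M(r) = log 4 + 4·log r + 7r^4, dominated by the last term, so log log M(r) ~ 4·log r. The polynomial factor 4z^4 contributes only a log r term and does not affect the order. ρ = 4.
Therefore ρ = 4.

Order ρ = 4.


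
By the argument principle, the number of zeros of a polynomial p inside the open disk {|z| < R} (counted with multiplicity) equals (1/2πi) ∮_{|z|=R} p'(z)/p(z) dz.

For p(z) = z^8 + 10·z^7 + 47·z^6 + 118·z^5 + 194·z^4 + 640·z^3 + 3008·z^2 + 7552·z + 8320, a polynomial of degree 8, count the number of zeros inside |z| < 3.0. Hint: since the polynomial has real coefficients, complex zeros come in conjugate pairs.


The zeros of p are: (-2 + 2i), (-2 - 2i), (2 + 2i), (2 - 2i), (-3 + 1i), (-3 - 1i), (-2 + 3i), (-2 - 3i).
Their magnitudes are: 2.828, 2.828, 2.828, 2.828, 3.162, 3.162, 3.606, 3.606.
Zeros with |z| < R = 3.0: (-2 + 2i), (-2 - 2i), (2 + 2i), (2 - 2i).
Count = 4.
By the argument principle, (1/2πi) ∮_{|z|=R} p'(z)/p(z) dz equals exactly this count.

Number of zeros inside |z| < 3.0: 4.


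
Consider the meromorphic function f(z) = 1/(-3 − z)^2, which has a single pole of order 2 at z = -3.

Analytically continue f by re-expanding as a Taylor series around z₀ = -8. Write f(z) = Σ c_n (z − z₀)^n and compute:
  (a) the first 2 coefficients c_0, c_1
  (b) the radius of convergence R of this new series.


Let w = z − z₀, so z = z₀ + w.
Then -3 − z = -3 − (z₀ + w) = (-3 − z₀) − w = 5 − w.
f(z) = 1/(5 − w)^2 = (1/(5)^2) · (1 − w/(5))^{−2}.
By the binomial series (1−u)^{−2} = Σ_{n≥0} C(n+1, 1) u^n for |u|<1, with u = w/(5):
  c_n = C(n+1, 1) / (5)^(n+2).
  c_0 = 1/(5)^2 = 1/25.
  c_1 = 2/(5)^3 = 2/125.
The series is valid for |w/d| < 1, i.e. |z − z₀| < |d|.
Radius of convergence: R = |-3 − z₀| = |5| = 5 (distance from z₀ to the singularity z = -3).

c_0 = 1/25, c_1 = 2/125; R = 5.


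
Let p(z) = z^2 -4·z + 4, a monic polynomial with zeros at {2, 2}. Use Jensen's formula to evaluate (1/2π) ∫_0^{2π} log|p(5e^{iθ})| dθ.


Zeros: 2, 2; r = 5.
Inside |z| < r: 2, 2. Outside (|z| ≥ r): ∅.
p(0) = 4, so log|p(0)| = log(4) = 1.3863.
Apply Jensen: I(r) = log|p(0)| + Σ_k log(r/|z_k|), summed over zeros inside |z| < r.
  log(r/|z_k|) for z_k = 2: log(5/2) = 0.9163
  log(r/|z_k|) for z_k = 2: log(5/2) = 0.9163
Sum over inside zeros: 1.8326.
I(r) = log|p(0)| + (inside sum) = 1.3863 + 1.8326 = 3.2189.
Closed form (all zeros inside, monic): I(r) = n·log(r) = 2·log(5) = 3.2189. ✓

I(r) ≈ 3.2189.


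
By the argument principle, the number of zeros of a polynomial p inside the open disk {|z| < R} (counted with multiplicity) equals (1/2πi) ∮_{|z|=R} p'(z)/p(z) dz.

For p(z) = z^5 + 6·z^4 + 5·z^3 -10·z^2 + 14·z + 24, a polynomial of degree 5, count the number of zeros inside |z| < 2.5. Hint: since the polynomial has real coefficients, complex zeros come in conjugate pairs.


The zeros of p are: -1, -4, -3, (1 + 1i), (1 - 1i).
Their magnitudes are: 1, 4, 3, 1.414, 1.414.
Zeros with |z| < R = 2.5: -1, (1 + 1i), (1 - 1i).
Count = 3.
By the argument principle, (1/2πi) ∮_{|z|=R} p'(z)/p(z) dz equals exactly this count.

Number of zeros inside |z| < 2.5: 3.


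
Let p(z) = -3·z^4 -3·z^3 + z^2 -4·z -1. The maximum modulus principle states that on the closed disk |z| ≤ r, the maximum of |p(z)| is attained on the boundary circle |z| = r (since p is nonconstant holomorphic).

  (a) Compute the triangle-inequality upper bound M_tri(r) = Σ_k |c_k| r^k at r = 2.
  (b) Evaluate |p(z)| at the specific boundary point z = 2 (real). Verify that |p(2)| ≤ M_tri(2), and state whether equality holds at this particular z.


Coefficients: c_0 = -1, c_1 = -4, c_2 = 1, c_3 = -3, c_4 = -3. Radius r = 2.
Part (a). Triangle bound: M_tri(r) = Σ_k |c_k| r^k
  = |-1|·2^0 + |-4|·2^1 + |1|·2^2 + |-3|·2^3 + |-3|·2^4
  = 1 + 8 + 4 + 24 + 48 = 85.
This bounds M(r) := max_{|z|=r} |p(z)| from above; equality holds iff all terms c_k z^k can be made to align in phase at a single z on |z|=r.
Part (b). At z = 2 (real, on the circle |z| = r):
  p(2) = (-1)·2^0 + (-4)·2^1 + (1)·2^2 + (-3)·2^3 + (-3)·2^4 = -77.
  |p(2)| = 77.
Check: |p(2)| = 77 ≤ 85 = M_tri(2). ✓ Equality does not hold at z = 2 (the coefficients have mixed signs, so the terms do not all align in phase there).

M_tri(2) = 85; |p(2)| = 77; equality at z=2: no.


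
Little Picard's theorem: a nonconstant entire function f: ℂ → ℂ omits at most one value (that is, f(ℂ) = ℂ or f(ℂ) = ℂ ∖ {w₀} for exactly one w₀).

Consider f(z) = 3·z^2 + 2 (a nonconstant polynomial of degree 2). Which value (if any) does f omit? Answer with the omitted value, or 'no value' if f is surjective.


Little Picard bounds the complement of f(ℂ) to at most one point.
For every w ∈ ℂ, the equation p(z) − w = 0 is a nonconstant polynomial in z and hence has at least one root by the fundamental theorem of algebra. So p is surjective onto ℂ, omitting no value.

Omitted value: no value.


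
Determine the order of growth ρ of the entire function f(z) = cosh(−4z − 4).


cosh(w) is a linear combination of e^{iw} and e^{−iw} (or e^w, e^{−w} in the hyperbolic case), so |cosh(w)| ≤ e^{|w|}. With w = −4z − 4, |w| ≤ 4|z| + 4 = 4r + 4 on |z| = r, giving M(r) ≤ e^{4r + 4}, so ρ ≤ 1. On a suitable ray (z = it for sin/cos; z = t for sinh/cosh, t real → ∞), |cosh(−4z − 4)| grows like e^{4|t|}/2, so ρ ≥ 1. Hence ρ = 1.
Therefore ρ = 1.

Order ρ = 1.


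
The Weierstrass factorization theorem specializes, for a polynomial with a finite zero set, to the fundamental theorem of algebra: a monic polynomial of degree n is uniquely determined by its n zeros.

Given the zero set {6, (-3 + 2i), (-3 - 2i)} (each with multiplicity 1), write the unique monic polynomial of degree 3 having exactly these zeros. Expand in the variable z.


The polynomial is p(z) = ∏_{α ∈ S} (z − α), where S = {6, (-3 + 2i), (-3 - 2i)}.
Expanding the product yields: p(z) = z^3 -23·z -78.
Note conjugate pairs combine to real quadratics: (z − (-3+2i))(z − (-3−2i)) = z² + 6z + 13.
The resulting polynomial has degree 3 and real coefficients as required.

p(z) = z^3 -23·z -78.


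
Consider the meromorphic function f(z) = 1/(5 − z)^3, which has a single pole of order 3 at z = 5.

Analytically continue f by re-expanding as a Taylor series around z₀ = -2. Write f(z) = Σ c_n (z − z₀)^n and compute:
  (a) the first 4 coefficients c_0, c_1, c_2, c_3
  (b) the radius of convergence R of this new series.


Let w = z − z₀, so z = z₀ + w.
Then 5 − z = 5 − (z₀ + w) = (5 − z₀) − w = 7 − w.
f(z) = 1/(7 − w)^3 = (1/(7)^3) · (1 − w/(7))^{−3}.
By the binomial series (1−u)^{−3} = Σ_{n≥0} C(n+2, 2) u^n for |u|<1, with u = w/(7):
  c_n = C(n+2, 2) / (7)^(n+3).
  c_0 = 1/(7)^3 = 1/343.
  c_1 = 3/(7)^4 = 3/2401.
  c_2 = 6/(7)^5 = 6/16807.
  c_3 = 10/(7)^6 = 10/117649.
The series is valid for |w/d| < 1, i.e. |z − z₀| < |d|.
Radius of convergence: R = |5 − z₀| = |7| = 7 (distance from z₀ to the singularity z = 5).

c_0 = 1/343, c_1 = 3/2401, c_2 = 6/16807, c_3 = 10/117649; R = 7.


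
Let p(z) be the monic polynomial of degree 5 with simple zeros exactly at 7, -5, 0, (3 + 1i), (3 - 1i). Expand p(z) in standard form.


The polynomial is p(z) = ∏_{α ∈ S} (z − α), where S = {7, -5, 0, (3 + 1i), (3 - 1i)}.
Expanding the product yields: p(z) = z^5 -8·z^4 -13·z^3 + 190·z^2 -350·z.
Note conjugate pairs combine to real quadratics: (z − (3+1i))(z − (3−1i)) = z² − 6z + 10.
The resulting polynomial has degree 5 and real coefficients as required.

p(z) = z^5 -8·z^4 -13·z^3 + 190·z^2 -350·z.


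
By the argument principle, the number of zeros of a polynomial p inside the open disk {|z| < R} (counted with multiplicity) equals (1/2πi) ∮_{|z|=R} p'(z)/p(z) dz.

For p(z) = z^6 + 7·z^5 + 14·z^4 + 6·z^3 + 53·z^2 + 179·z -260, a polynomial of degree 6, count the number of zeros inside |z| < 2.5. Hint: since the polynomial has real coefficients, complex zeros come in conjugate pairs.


The zeros of p are: (-3 + 2i), (-3 - 2i), 1, (1 + 2i), (1 - 2i), -4.
Their magnitudes are: 3.606, 3.606, 1, 2.236, 2.236, 4.
Zeros with |z| < R = 2.5: 1, (1 + 2i), (1 - 2i).
Count = 3.
By the argument principle, (1/2πi) ∮_{|z|=R} p'(z)/p(z) dz equals exactly this count.

Number of zeros inside |z| < 2.5: 3.


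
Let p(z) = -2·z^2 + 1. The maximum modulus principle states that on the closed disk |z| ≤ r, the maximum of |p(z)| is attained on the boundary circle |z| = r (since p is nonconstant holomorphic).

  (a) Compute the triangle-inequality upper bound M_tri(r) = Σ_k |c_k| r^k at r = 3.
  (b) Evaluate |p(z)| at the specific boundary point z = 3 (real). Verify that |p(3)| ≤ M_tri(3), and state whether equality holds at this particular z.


Coefficients: c_0 = 1, c_1 = 0, c_2 = -2. Radius r = 3.
Part (a). Triangle bound: M_tri(r) = Σ_k |c_k| r^k
  = |1|·3^0 + |0|·3^1 + |-2|·3^2
  = 1 + 0 + 18 = 19.
This bounds M(r) := max_{|z|=r} |p(z)| from above; equality holds iff all terms c_k z^k can be made to align in phase at a single z on |z|=r.
Part (b). At z = 3 (real, on the circle |z| = r):
  p(3) = (1)·3^0 + (0)·3^1 + (-2)·3^2 = -17.
  |p(3)| = 17.
Check: |p(3)| = 17 ≤ 19 = M_tri(3). ✓ Equality does not hold at z = 3 (the coefficients have mixed signs, so the terms do not all align in phase there).

M_tri(3) = 19; |p(3)| = 17; equality at z=3: no.


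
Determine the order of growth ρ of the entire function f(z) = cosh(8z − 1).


cosh(w) is a linear combination of e^{iw} and e^{−iw} (or e^w, e^{−w} in the hyperbolic case), so |cosh(w)| ≤ e^{|w|}. With w = 8z − 1, |w| ≤ 8|z| + 1 = 8r + 1 on |z| = r, giving M(r) ≤ e^{8r + 1}, so ρ ≤ 1. On a suitable ray (z = it for sin/cos; z = t for sinh/cosh, t real → ∞), |cosh(8z − 1)| grows like e^{8|t|}/2, so ρ ≥ 1. Hence ρ = 1.
Therefore ρ = 1.

Order ρ = 1.


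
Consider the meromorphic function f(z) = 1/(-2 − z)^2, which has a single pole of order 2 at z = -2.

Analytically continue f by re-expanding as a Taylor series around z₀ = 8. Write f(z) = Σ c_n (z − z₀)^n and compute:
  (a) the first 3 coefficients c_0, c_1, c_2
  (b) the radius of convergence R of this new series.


Let w = z − z₀, so z = z₀ + w.
Then -2 − z = -2 − (z₀ + w) = (-2 − z₀) − w = -10 − w.
f(z) = 1/(-10 − w)^2 = (1/(-10)^2) · (1 − w/(-10))^{−2}.
By the binomial series (1−u)^{−2} = Σ_{n≥0} C(n+1, 1) u^n for |u|<1, with u = w/(-10):
  c_n = C(n+1, 1) / (-10)^(n+2).
  c_0 = 1/(-10)^2 = 1/100.
  c_1 = 2/(-10)^3 = -1/500.
  c_2 = 3/(-10)^4 = 3/10000.
The series is valid for |w/d| < 1, i.e. |z − z₀| < |d|.
Radius of convergence: R = |-2 − z₀| = |-10| = 10 (distance from z₀ to the singularity z = -2).

c_0 = 1/100, c_1 = -1/500, c_2 = 3/10000; R = 10.


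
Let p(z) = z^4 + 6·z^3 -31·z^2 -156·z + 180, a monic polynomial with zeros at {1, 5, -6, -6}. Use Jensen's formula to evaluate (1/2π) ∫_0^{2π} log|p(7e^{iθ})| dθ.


Zeros: -6, -6, 1, 5; r = 7.
Inside |z| < r: -6, -6, 1, 5. Outside (|z| ≥ r): ∅.
p(0) = 180, so log|p(0)| = log(180) = 5.1930.
Apply Jensen: I(r) = log|p(0)| + Σ_k log(r/|z_k|), summed over zeros inside |z| < r.
  log(r/|z_k|) for z_k = 1: log(7/1) = 1.9459
  log(r/|z_k|) for z_k = 5: log(7/5) = 0.3365
  log(r/|z_k|) for z_k = -6: log(7/6) = 0.1542
  log(r/|z_k|) for z_k = -6: log(7/6) = 0.1542
Sum over inside zeros: 2.5907.
I(r) = log|p(0)| + (inside sum) = 5.1930 + 2.5907 = 7.7836.
Closed form (all zeros inside, monic): I(r) = n·log(r) = 4·log(7) = 7.7836. ✓

I(r) ≈ 7.7836.


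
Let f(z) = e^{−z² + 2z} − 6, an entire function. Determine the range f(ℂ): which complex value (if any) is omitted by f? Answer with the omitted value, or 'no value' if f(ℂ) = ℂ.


Little Picard bounds the complement of f(ℂ) to at most one point.
The exponent g(z) = −z² + 2z is a nonconstant polynomial, hence surjective onto ℂ. So e^{g(z)} takes every value in {e^w : w ∈ ℂ} = ℂ ∖ {0}. Adding -6 shifts the range to ℂ ∖ {-6}. f omits exactly -6.

Omitted value: -6.


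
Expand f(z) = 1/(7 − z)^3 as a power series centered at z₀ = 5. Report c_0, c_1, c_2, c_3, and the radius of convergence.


Let w = z − z₀, so z = z₀ + w.
Then 7 − z = 7 − (z₀ + w) = (7 − z₀) − w = 2 − w.
f(z) = 1/(2 − w)^3 = (1/(2)^3) · (1 − w/(2))^{−3}.
By the binomial series (1−u)^{−3} = Σ_{n≥0} C(n+2, 2) u^n for |u|<1, with u = w/(2):
  c_n = C(n+2, 2) / (2)^(n+3).
  c_0 = 1/(2)^3 = 1/8.
  c_1 = 3/(2)^4 = 3/16.
  c_2 = 6/(2)^5 = 3/16.
  c_3 = 10/(2)^6 = 5/32.
The series is valid for |w/d| < 1, i.e. |z − z₀| < |d|.
Radius of convergence: R = |7 − z₀| = |2| = 2 (distance from z₀ to the singularity z = 7).

c_0 = 1/8, c_1 = 3/16, c_2 = 3/16, c_3 = 5/32; R = 2.


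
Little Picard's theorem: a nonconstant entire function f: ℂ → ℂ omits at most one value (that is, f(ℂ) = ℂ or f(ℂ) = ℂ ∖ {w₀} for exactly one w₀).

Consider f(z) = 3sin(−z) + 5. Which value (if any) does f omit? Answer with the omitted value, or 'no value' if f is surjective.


Little Picard bounds the complement of f(ℂ) to at most one point.
sin is entire and surjective onto ℂ: for every w ∈ ℂ, sin(ζ) = w has a solution ζ ∈ ℂ (e.g., via the complex inverse arcsin). With ζ = −z this gives z = ζ/(-1). Then 3·sin(−z) takes every value in 3·ℂ = ℂ, and adding 5 is a bijection of ℂ. So f is surjective and omits no value. (Note: only on the real line is sin bounded by [−1, 1].)

Omitted value: no value.


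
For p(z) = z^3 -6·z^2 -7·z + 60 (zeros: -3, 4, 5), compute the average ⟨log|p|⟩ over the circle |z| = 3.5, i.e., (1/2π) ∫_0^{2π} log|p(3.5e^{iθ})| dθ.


Zeros: -3, 4, 5; r = 3.5.
Inside |z| < r: -3. Outside (|z| ≥ r): 4, 5.
p(0) = 60, so log|p(0)| = log(60) = 4.0943.
Apply Jensen: I(r) = log|p(0)| + Σ_k log(r/|z_k|), summed over zeros inside |z| < r.
  log(r/|z_k|) for z_k = -3: log(3.5/3) = 0.1542
  Outside zeros (4, 5) contribute nothing to the Jensen sum.
Sum over inside zeros: 0.1542.
I(r) = log|p(0)| + (inside sum) = 4.0943 + 0.1542 = 4.2485.
Note: since some zeros are outside |z| ≤ r, the simplified n·log(r) form does NOT apply — only the inside zeros contribute.

I(r) ≈ 4.2485.


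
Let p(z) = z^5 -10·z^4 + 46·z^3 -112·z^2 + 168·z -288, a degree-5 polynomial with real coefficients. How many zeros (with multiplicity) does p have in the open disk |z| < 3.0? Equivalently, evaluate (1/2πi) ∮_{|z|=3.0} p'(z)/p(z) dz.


The zeros of p are: 4, (3 + 3i), (3 - 3i), (0 + 2i), (0 - 2i).
Their magnitudes are: 4, 4.243, 4.243, 2, 2.
Zeros with |z| < R = 3.0: (0 + 2i), (0 - 2i).
Count = 2.
By the argument principle, (1/2πi) ∮_{|z|=R} p'(z)/p(z) dz equals exactly this count.

Number of zeros inside |z| < 3.0: 2.


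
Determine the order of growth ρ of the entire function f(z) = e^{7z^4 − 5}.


|e^{7z^4 − 5}| = e^{Re(7·z^4) + -5} ≤ e^{7|z|^4 + -5} = e^{7r^4 + -5} on |z| = r, so ρ ≤ 4. Choosing z on |z|=r so that 7·z^4 is real positive (always possible by picking arg z appropriately) gives |f(z)| = e^{7r^4 + -5}, matching the bound. The additive constant -5 does not affect log log M(r) ~ 4·log r. Hence ρ = 4.
Therefore ρ = 4.

Order ρ = 4.


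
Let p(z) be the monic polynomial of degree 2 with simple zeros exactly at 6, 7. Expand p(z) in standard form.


The polynomial is p(z) = ∏_{α ∈ S} (z − α), where S = {6, 7}.
Expanding the product yields: p(z) = z^2 -13·z + 42.
The resulting polynomial has degree 2 and real coefficients as required.

p(z) = z^2 -13·z + 42.


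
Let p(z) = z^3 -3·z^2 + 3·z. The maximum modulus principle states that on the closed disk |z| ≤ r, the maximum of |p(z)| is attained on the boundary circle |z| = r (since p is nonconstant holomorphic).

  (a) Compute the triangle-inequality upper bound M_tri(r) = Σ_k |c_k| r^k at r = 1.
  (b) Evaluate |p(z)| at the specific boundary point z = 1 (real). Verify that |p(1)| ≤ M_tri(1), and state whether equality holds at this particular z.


Coefficients: c_0 = 0, c_1 = 3, c_2 = -3, c_3 = 1. Radius r = 1.
Part (a). Triangle bound: M_tri(r) = Σ_k |c_k| r^k
  = |0|·1^0 + |3|·1^1 + |-3|·1^2 + |1|·1^3
  = 0 + 3 + 3 + 1 = 7.
This bounds M(r) := max_{|z|=r} |p(z)| from above; equality holds iff all terms c_k z^k can be made to align in phase at a single z on |z|=r.
Part (b). At z = 1 (real, on the circle |z| = r):
  p(1) = (0)·1^0 + (3)·1^1 + (-3)·1^2 + (1)·1^3 = 1.
  |p(1)| = 1.
Check: |p(1)| = 1 ≤ 7 = M_tri(1). ✓ Equality does not hold at z = 1 (the coefficients have mixed signs, so the terms do not all align in phase there).

M_tri(1) = 7; |p(1)| = 1; equality at z=1: no.


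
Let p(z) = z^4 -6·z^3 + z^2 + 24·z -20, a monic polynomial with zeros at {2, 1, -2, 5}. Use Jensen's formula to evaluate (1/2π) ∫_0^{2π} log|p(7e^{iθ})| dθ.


Zeros: -2, 1, 2, 5; r = 7.
Inside |z| < r: -2, 1, 2, 5. Outside (|z| ≥ r): ∅.
p(0) = -20, so log|p(0)| = log(20) = 2.9957.
Apply Jensen: I(r) = log|p(0)| + Σ_k log(r/|z_k|), summed over zeros inside |z| < r.
  log(r/|z_k|) for z_k = 2: log(7/2) = 1.2528
  log(r/|z_k|) for z_k = 1: log(7/1) = 1.9459
  log(r/|z_k|) for z_k = -2: log(7/2) = 1.2528
  log(r/|z_k|) for z_k = 5: log(7/5) = 0.3365
Sum over inside zeros: 4.7879.
I(r) = log|p(0)| + (inside sum) = 2.9957 + 4.7879 = 7.7836.
Closed form (all zeros inside, monic): I(r) = n·log(r) = 4·log(7) = 7.7836. ✓

I(r) ≈ 7.7836.


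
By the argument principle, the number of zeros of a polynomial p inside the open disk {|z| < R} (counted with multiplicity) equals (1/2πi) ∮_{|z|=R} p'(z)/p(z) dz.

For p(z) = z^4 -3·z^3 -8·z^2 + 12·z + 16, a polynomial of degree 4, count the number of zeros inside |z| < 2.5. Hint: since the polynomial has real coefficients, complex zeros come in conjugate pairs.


The zeros of p are: 4, -1, 2, -2.
Their magnitudes are: 4, 1, 2, 2.
Zeros with |z| < R = 2.5: -1, 2, -2.
Count = 3.
By the argument principle, (1/2πi) ∮_{|z|=R} p'(z)/p(z) dz equals exactly this count.

Number of zeros inside |z| < 2.5: 3.


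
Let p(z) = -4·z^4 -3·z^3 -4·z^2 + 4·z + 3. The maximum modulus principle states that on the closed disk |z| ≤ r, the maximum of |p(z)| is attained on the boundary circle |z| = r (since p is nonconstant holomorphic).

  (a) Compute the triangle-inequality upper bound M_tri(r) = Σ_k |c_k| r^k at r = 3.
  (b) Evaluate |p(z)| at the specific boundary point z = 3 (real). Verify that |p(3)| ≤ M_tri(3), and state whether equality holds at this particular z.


Coefficients: c_0 = 3, c_1 = 4, c_2 = -4, c_3 = -3, c_4 = -4. Radius r = 3.
Part (a). Triangle bound: M_tri(r) = Σ_k |c_k| r^k
  = |3|·3^0 + |4|·3^1 + |-4|·3^2 + |-3|·3^3 + |-4|·3^4
  = 3 + 12 + 36 + 81 + 324 = 456.
This bounds M(r) := max_{|z|=r} |p(z)| from above; equality holds iff all terms c_k z^k can be made to align in phase at a single z on |z|=r.
Part (b). At z = 3 (real, on the circle |z| = r):
  p(3) = (3)·3^0 + (4)·3^1 + (-4)·3^2 + (-3)·3^3 + (-4)·3^4 = -426.
  |p(3)| = 426.
Check: |p(3)| = 426 ≤ 456 = M_tri(3). ✓ Equality does not hold at z = 3 (the coefficients have mixed signs, so the terms do not all align in phase there).

M_tri(3) = 456; |p(3)| = 426; equality at z=3: no.


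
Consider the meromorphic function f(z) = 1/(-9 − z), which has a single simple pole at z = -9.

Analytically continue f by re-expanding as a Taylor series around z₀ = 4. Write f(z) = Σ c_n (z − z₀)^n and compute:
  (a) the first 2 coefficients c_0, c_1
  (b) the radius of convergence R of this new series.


Let w = z − z₀, so z = z₀ + w.
Then -9 − z = -9 − (z₀ + w) = (-9 − z₀) − w = -13 − w.
f(z) = 1/(-13 − w) = (1/(-13)) · 1/(1 − w/(-13)) = Σ_{n≥0} w^n / (-13)^(n+1).
So c_n = 1/(-13)^(n+1):
  c_0 = 1/(-13)^1 = -1/13.
  c_1 = 1/(-13)^2 = 1/169.
The series is valid for |w/d| < 1, i.e. |z − z₀| < |d|.
Radius of convergence: R = |-9 − z₀| = |-13| = 13 (distance from z₀ to the singularity z = -9).

c_0 = -1/13, c_1 = 1/169; R = 13.


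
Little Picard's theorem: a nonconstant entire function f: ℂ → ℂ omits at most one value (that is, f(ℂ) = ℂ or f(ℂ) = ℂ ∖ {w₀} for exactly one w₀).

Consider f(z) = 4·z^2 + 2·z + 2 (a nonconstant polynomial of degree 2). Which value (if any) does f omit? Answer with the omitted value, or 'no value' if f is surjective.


Little Picard bounds the complement of f(ℂ) to at most one point.
For every w ∈ ℂ, the equation p(z) − w = 0 is a nonconstant polynomial in z and hence has at least one root by the fundamental theorem of algebra. So p is surjective onto ℂ, omitting no value.

Omitted value: no value.


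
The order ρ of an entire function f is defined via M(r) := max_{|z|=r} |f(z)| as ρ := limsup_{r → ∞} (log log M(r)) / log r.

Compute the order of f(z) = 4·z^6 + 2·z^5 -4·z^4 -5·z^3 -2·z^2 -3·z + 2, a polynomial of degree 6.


|f(z)| ≤ Σ|c_k|·r^k = O(r^6) as r → ∞. Polynomial growth is O(e^{r^ε}) for every ε > 0 (since r^6/e^{r^ε} → 0), so ρ ≤ ε for all ε > 0, i.e. ρ = 0. Every nonconstant polynomial has order 0.
Therefore ρ = 0.

Order ρ = 0.


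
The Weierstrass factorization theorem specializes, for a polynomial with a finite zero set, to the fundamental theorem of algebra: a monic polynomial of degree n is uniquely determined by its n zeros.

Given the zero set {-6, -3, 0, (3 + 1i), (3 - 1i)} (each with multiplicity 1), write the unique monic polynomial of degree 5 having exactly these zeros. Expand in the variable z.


The polynomial is p(z) = ∏_{α ∈ S} (z − α), where S = {-6, -3, 0, (3 + 1i), (3 - 1i)}.
Expanding the product yields: p(z) = z^5 + 3·z^4 -26·z^3 -18·z^2 + 180·z.
Note conjugate pairs combine to real quadratics: (z − (3+1i))(z − (3−1i)) = z² − 6z + 10.
The resulting polynomial has degree 5 and real coefficients as required.

p(z) = z^5 + 3·z^4 -26·z^3 -18·z^2 + 180·z.


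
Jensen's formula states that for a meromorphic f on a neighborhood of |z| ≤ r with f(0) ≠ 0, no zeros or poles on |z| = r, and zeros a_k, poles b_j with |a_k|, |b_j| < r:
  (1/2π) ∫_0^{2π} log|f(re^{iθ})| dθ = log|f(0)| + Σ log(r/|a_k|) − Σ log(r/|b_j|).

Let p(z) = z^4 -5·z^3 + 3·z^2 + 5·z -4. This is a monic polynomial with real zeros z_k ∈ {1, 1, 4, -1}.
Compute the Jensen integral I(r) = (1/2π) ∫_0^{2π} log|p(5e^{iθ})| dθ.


Zeros: -1, 1, 1, 4; r = 5.
Inside |z| < r: -1, 1, 1, 4. Outside (|z| ≥ r): ∅.
p(0) = -4, so log|p(0)| = log(4) = 1.3863.
Apply Jensen: I(r) = log|p(0)| + Σ_k log(r/|z_k|), summed over zeros inside |z| < r.
  log(r/|z_k|) for z_k = 1: log(5/1) = 1.6094
  log(r/|z_k|) for z_k = 1: log(5/1) = 1.6094
  log(r/|z_k|) for z_k = 4: log(5/4) = 0.2231
  log(r/|z_k|) for z_k = -1: log(5/1) = 1.6094
Sum over inside zeros: 5.0515.
I(r) = log|p(0)| + (inside sum) = 1.3863 + 5.0515 = 6.4378.
Closed form (all zeros inside, monic): I(r) = n·log(r) = 4·log(5) = 6.4378. ✓

I(r) ≈ 6.4378.


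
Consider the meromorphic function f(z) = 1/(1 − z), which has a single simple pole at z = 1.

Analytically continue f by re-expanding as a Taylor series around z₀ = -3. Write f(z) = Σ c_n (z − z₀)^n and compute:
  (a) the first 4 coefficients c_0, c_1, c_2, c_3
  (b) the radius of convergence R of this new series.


Let w = z − z₀, so z = z₀ + w.
Then 1 − z = 1 − (z₀ + w) = (1 − z₀) − w = 4 − w.
f(z) = 1/(4 − w) = (1/(4)) · 1/(1 − w/(4)) = Σ_{n≥0} w^n / (4)^(n+1).
So c_n = 1/(4)^(n+1):
  c_0 = 1/(4)^1 = 1/4.
  c_1 = 1/(4)^2 = 1/16.
  c_2 = 1/(4)^3 = 1/64.
  c_3 = 1/(4)^4 = 1/256.
The series is valid for |w/d| < 1, i.e. |z − z₀| < |d|.
Radius of convergence: R = |1 − z₀| = |4| = 4 (distance from z₀ to the singularity z = 1).

c_0 = 1/4, c_1 = 1/16, c_2 = 1/64, c_3 = 1/256; R = 4.


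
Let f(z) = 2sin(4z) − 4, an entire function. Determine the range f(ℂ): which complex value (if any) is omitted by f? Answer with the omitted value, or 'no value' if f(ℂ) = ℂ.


Little Picard bounds the complement of f(ℂ) to at most one point.
sin is entire and surjective onto ℂ: for every w ∈ ℂ, sin(ζ) = w has a solution ζ ∈ ℂ (e.g., via the complex inverse arcsin). With ζ = 4z this gives z = ζ/(4). Then 2·sin(4z) takes every value in 2·ℂ = ℂ, and adding -4 is a bijection of ℂ. So f is surjective and omits no value. (Note: only on the real line is sin bounded by [−1, 1].)

Omitted value: no value.


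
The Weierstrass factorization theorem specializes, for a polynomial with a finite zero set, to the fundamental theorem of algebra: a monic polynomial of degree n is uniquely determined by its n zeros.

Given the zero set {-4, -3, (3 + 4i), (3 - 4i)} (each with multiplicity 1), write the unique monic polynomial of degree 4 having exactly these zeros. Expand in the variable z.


The polynomial is p(z) = ∏_{α ∈ S} (z − α), where S = {-4, -3, (3 + 4i), (3 - 4i)}.
Expanding the product yields: p(z) = z^4 + z^3 -5·z^2 + 103·z + 300.
Note conjugate pairs combine to real quadratics: (z − (3+4i))(z − (3−4i)) = z² − 6z + 25.
The resulting polynomial has degree 4 and real coefficients as required.

p(z) = z^4 + z^3 -5·z^2 + 103·z + 300.


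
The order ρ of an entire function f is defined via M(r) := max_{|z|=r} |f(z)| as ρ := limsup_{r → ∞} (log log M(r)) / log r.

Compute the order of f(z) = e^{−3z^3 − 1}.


|e^{−3z^3 − 1}| = e^{Re(-3·z^3) + -1} ≤ e^{3|z|^3 + -1} = e^{3r^3 + -1} on |z| = r, so ρ ≤ 3. Choosing z on |z|=r so that -3·z^3 is real positive (always possible by picking arg z appropriately) gives |f(z)| = e^{3r^3 + -1}, matching the bound. The additive constant -1 does not affect log log M(r) ~ 3·log r. Hence ρ = 3.
Therefore ρ = 3.

Order ρ = 3.


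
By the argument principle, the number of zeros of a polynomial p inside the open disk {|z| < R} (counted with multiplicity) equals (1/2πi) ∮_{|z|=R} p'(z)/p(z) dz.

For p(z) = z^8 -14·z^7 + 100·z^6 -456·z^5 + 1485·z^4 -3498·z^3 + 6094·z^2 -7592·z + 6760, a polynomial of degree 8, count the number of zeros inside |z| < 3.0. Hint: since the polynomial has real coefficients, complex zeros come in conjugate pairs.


The zeros of p are: (0 + 2i), (0 - 2i), (1 + 3i), (1 - 3i), (3 + 2i), (3 - 2i), (3 + 2i), (3 - 2i).
Their magnitudes are: 2, 2, 3.162, 3.162, 3.606, 3.606, 3.606, 3.606.
Zeros with |z| < R = 3.0: (0 + 2i), (0 - 2i).
Count = 2.
By the argument principle, (1/2πi) ∮_{|z|=R} p'(z)/p(z) dz equals exactly this count.

Number of zeros inside |z| < 3.0: 2.


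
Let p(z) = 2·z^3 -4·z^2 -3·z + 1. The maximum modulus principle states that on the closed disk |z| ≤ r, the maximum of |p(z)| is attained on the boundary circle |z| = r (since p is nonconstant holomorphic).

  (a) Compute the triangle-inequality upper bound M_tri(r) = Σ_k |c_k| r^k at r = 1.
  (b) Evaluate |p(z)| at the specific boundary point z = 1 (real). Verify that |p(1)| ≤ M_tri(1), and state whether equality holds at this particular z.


Coefficients: c_0 = 1, c_1 = -3, c_2 = -4, c_3 = 2. Radius r = 1.
Part (a). Triangle bound: M_tri(r) = Σ_k |c_k| r^k
  = |1|·1^0 + |-3|·1^1 + |-4|·1^2 + |2|·1^3
  = 1 + 3 + 4 + 2 = 10.
This bounds M(r) := max_{|z|=r} |p(z)| from above; equality holds iff all terms c_k z^k can be made to align in phase at a single z on |z|=r.
Part (b). At z = 1 (real, on the circle |z| = r):
  p(1) = (1)·1^0 + (-3)·1^1 + (-4)·1^2 + (2)·1^3 = -4.
  |p(1)| = 4.
Check: |p(1)| = 4 ≤ 10 = M_tri(1). ✓ Equality does not hold at z = 1 (the coefficients have mixed signs, so the terms do not all align in phase there).

M_tri(1) = 10; |p(1)| = 4; equality at z=1: no.


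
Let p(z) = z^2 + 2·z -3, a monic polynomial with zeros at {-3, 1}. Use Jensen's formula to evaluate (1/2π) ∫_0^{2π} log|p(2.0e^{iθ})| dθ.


Zeros: -3, 1; r = 2.0.
Inside |z| < r: 1. Outside (|z| ≥ r): -3.
p(0) = -3, so log|p(0)| = log(3) = 1.0986.
Apply Jensen: I(r) = log|p(0)| + Σ_k log(r/|z_k|), summed over zeros inside |z| < r.
  log(r/|z_k|) for z_k = 1: log(2.0/1) = 0.6931
  Outside zeros (-3) contribute nothing to the Jensen sum.
Sum over inside zeros: 0.6931.
I(r) = log|p(0)| + (inside sum) = 1.0986 + 0.6931 = 1.7918.
Note: since some zeros are outside |z| ≤ r, the simplified n·log(r) form does NOT apply — only the inside zeros contribute.

I(r) ≈ 1.7918.


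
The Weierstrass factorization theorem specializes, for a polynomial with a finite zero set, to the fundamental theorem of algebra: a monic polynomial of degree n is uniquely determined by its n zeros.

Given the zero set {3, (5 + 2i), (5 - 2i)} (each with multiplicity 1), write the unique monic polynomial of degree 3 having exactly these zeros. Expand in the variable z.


The polynomial is p(z) = ∏_{α ∈ S} (z − α), where S = {3, (5 + 2i), (5 - 2i)}.
Expanding the product yields: p(z) = z^3 -13·z^2 + 59·z -87.
Note conjugate pairs combine to real quadratics: (z − (5+2i))(z − (5−2i)) = z² − 10z + 29.
The resulting polynomial has degree 3 and real coefficients as required.

p(z) = z^3 -13·z^2 + 59·z -87.


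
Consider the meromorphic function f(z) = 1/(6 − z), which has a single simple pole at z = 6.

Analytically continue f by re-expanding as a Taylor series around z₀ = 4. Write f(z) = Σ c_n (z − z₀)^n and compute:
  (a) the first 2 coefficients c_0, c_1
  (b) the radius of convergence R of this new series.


Let w = z − z₀, so z = z₀ + w.
Then 6 − z = 6 − (z₀ + w) = (6 − z₀) − w = 2 − w.
f(z) = 1/(2 − w) = (1/(2)) · 1/(1 − w/(2)) = Σ_{n≥0} w^n / (2)^(n+1).
So c_n = 1/(2)^(n+1):
  c_0 = 1/(2)^1 = 1/2.
  c_1 = 1/(2)^2 = 1/4.
The series is valid for |w/d| < 1, i.e. |z − z₀| < |d|.
Radius of convergence: R = |6 − z₀| = |2| = 2 (distance from z₀ to the singularity z = 6).

c_0 = 1/2, c_1 = 1/4; R = 2.


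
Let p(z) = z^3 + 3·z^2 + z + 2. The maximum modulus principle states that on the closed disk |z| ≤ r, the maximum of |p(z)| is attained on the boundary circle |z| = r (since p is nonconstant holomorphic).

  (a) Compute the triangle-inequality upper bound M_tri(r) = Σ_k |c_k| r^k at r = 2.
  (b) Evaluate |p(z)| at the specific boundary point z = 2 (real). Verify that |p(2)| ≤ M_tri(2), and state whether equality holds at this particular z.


Coefficients: c_0 = 2, c_1 = 1, c_2 = 3, c_3 = 1. Radius r = 2.
Part (a). Triangle bound: M_tri(r) = Σ_k |c_k| r^k
  = |2|·2^0 + |1|·2^1 + |3|·2^2 + |1|·2^3
  = 2 + 2 + 12 + 8 = 24.
This bounds M(r) := max_{|z|=r} |p(z)| from above; equality holds iff all terms c_k z^k can be made to align in phase at a single z on |z|=r.
Part (b). At z = 2 (real, on the circle |z| = r):
  p(2) = (2)·2^0 + (1)·2^1 + (3)·2^2 + (1)·2^3 = 24.
  |p(2)| = 24.
Since all nonzero coefficients share the same sign, |p(2)| = 24 = M_tri(2); the triangle bound is attained at z = 2, so in fact M(r) = 24.

M_tri(2) = 24; |p(2)| = 24; equality at z=2: yes.


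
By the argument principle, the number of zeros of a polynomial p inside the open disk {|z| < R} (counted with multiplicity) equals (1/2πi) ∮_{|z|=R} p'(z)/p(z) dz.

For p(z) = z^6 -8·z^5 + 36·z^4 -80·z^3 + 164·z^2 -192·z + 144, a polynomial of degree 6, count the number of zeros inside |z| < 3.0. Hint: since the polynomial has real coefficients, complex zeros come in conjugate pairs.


The zeros of p are: (0 + 2i), (0 - 2i), (3 + 3i), (3 - 3i), (1 + 1i), (1 - 1i).
Their magnitudes are: 2, 2, 4.243, 4.243, 1.414, 1.414.
Zeros with |z| < R = 3.0: (0 + 2i), (0 - 2i), (1 + 1i), (1 - 1i).
Count = 4.
By the argument principle, (1/2πi) ∮_{|z|=R} p'(z)/p(z) dz equals exactly this count.

Number of zeros inside |z| < 3.0: 4.


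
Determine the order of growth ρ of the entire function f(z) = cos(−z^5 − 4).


Write cos(w) = (e^{iw} ± e^{−iw})/(2 or 2i), so |cos(w)| ≤ e^{|w|}. With w = −z^5 − 4, |w| ≤ 1r^5 + 4 on |z|=r, giving M(r) ≤ e^{1r^5 + 4} and ρ ≤ 5. For the lower bound, choose z on |z|=r with -1z^5 purely imaginary of modulus 1r^5; then |cos(−z^5 − 4)| grows like e^{1r^5}/2, so ρ ≥ 5. Hence ρ = 5.
Therefore ρ = 5.

Order ρ = 5.


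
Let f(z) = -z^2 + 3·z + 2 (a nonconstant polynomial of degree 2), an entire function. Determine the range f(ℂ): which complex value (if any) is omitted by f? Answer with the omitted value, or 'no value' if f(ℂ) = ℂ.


Little Picard bounds the complement of f(ℂ) to at most one point.
For every w ∈ ℂ, the equation p(z) − w = 0 is a nonconstant polynomial in z and hence has at least one root by the fundamental theorem of algebra. So p is surjective onto ℂ, omitting no value.

Omitted value: no value.


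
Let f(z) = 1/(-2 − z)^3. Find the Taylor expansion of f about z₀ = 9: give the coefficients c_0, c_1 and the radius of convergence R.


Let w = z − z₀, so z = z₀ + w.
Then -2 − z = -2 − (z₀ + w) = (-2 − z₀) − w = -11 − w.
f(z) = 1/(-11 − w)^3 = (1/(-11)^3) · (1 − w/(-11))^{−3}.
By the binomial series (1−u)^{−3} = Σ_{n≥0} C(n+2, 2) u^n for |u|<1, with u = w/(-11):
  c_n = C(n+2, 2) / (-11)^(n+3).
  c_0 = 1/(-11)^3 = -1/1331.
  c_1 = 3/(-11)^4 = 3/14641.
The series is valid for |w/d| < 1, i.e. |z − z₀| < |d|.
Radius of convergence: R = |-2 − z₀| = |-11| = 11 (distance from z₀ to the singularity z = -2).

c_0 = -1/1331, c_1 = 3/14641; R = 11.


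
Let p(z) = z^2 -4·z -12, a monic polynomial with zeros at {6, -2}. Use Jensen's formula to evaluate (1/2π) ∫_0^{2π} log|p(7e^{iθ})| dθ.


Zeros: -2, 6; r = 7.
Inside |z| < r: -2, 6. Outside (|z| ≥ r): ∅.
p(0) = -12, so log|p(0)| = log(12) = 2.4849.
Apply Jensen: I(r) = log|p(0)| + Σ_k log(r/|z_k|), summed over zeros inside |z| < r.
  log(r/|z_k|) for z_k = 6: log(7/6) = 0.1542
  log(r/|z_k|) for z_k = -2: log(7/2) = 1.2528
Sum over inside zeros: 1.4069.
I(r) = log|p(0)| + (inside sum) = 2.4849 + 1.4069 = 3.8918.
Closed form (all zeros inside, monic): I(r) = n·log(r) = 2·log(7) = 3.8918. ✓

I(r) ≈ 3.8918.


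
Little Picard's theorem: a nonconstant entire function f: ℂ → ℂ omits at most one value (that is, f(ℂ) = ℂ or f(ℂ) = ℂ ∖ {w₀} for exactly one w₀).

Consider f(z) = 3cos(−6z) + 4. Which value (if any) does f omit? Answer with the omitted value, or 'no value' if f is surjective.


Little Picard bounds the complement of f(ℂ) to at most one point.
cos is entire and surjective onto ℂ: for every w ∈ ℂ, cos(ζ) = w has a solution ζ ∈ ℂ (e.g., via the complex inverse arccos). With ζ = −6z this gives z = ζ/(-6). Then 3·cos(−6z) takes every value in 3·ℂ = ℂ, and adding 4 is a bijection of ℂ. So f is surjective and omits no value. (Note: only on the real line is cos bounded by [−1, 1].)

Omitted value: no value.


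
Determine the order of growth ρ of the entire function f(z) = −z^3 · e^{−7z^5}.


M(r) = max_{|z|=r} |-1|·|z|^3·|e^{−7z^5}| = 1·r^3 · e^{7r^5} (the factors attain their maxima compatibly on |z|=r). Then log M(r) = log 1 + 3·log r + 7r^5, dominated by the last term, so log log M(r) ~ 5·log r. The polynomial factor -1z^3 contributes only a log r term and does not affect the order. ρ = 5.
Therefore ρ = 5.

Order ρ = 5.


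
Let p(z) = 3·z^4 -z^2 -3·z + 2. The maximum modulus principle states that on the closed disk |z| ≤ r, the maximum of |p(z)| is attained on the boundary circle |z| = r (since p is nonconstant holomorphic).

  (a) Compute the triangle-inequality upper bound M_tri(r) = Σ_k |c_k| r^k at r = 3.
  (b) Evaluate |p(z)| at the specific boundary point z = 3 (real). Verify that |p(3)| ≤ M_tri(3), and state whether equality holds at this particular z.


Coefficients: c_0 = 2, c_1 = -3, c_2 = -1, c_3 = 0, c_4 = 3. Radius r = 3.
Part (a). Triangle bound: M_tri(r) = Σ_k |c_k| r^k
  = |2|·3^0 + |-3|·3^1 + |-1|·3^2 + |0|·3^3 + |3|·3^4
  = 2 + 9 + 9 + 0 + 243 = 263.
This bounds M(r) := max_{|z|=r} |p(z)| from above; equality holds iff all terms c_k z^k can be made to align in phase at a single z on |z|=r.
Part (b). At z = 3 (real, on the circle |z| = r):
  p(3) = (2)·3^0 + (-3)·3^1 + (-1)·3^2 + (0)·3^3 + (3)·3^4 = 227.
  |p(3)| = 227.
Check: |p(3)| = 227 ≤ 263 = M_tri(3). ✓ Equality does not hold at z = 3 (the coefficients have mixed signs, so the terms do not all align in phase there).

M_tri(3) = 263; |p(3)| = 227; equality at z=3: no.


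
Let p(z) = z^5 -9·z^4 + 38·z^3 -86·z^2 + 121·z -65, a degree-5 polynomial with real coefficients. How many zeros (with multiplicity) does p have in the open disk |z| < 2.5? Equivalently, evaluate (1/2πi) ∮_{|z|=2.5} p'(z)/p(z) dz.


The zeros of p are: (3 + 2i), (3 - 2i), 1, (1 + 2i), (1 - 2i).
Their magnitudes are: 3.606, 3.606, 1, 2.236, 2.236.
Zeros with |z| < R = 2.5: 1, (1 + 2i), (1 - 2i).
Count = 3.
By the argument principle, (1/2πi) ∮_{|z|=R} p'(z)/p(z) dz equals exactly this count.

Number of zeros inside |z| < 2.5: 3.
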